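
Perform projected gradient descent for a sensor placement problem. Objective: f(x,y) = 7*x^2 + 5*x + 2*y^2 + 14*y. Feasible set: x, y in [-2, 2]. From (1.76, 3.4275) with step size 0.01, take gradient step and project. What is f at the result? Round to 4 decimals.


Step 1: Compute gradient at (1.76, 3.4275).
grad_x = 2*7*1.76 + 5 = 29.64
grad_y = 2*2*3.4275 + 14 = 27.71
Step 2: Gradient step.
x_raw = 1.76 - 0.01*29.64 = 1.4636
y_raw = 3.4275 - 0.01*27.71 = 3.1504
Step 3: Project onto [-2, 2].
x_proj = clip(1.4636) = 1.4636
y_proj = clip(3.1504) = 2.0
Step 4: Evaluate f.
f(1.4636, 2.0) = 58.3129


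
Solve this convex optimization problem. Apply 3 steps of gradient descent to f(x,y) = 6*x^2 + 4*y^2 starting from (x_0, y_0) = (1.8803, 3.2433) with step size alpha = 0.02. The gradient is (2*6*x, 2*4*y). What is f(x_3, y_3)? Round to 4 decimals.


Gradient descent on f(x,y) = 6*x^2 + 4*y^2.
Starting point: (1.8803, 3.2433), alpha = 0.02
Step 1: grad_x = 2*6*1.8803 = 22.5636, grad_y = 2*4*3.2433 = 25.9464
  x_1 = 1.8803 - 0.02*22.5636 = 1.429
  y_1 = 3.2433 - 0.02*25.9464 = 2.7244
Step 2: grad_x = 2*6*1.429 = 17.1483, grad_y = 2*4*2.7244 = 21.795
  x_2 = 1.429 - 0.02*17.1483 = 1.0861
  y_2 = 2.7244 - 0.02*21.795 = 2.2885
Step 3: grad_x = 2*6*1.0861 = 13.0327, grad_y = 2*4*2.2885 = 18.3078
  x_3 = 1.0861 - 0.02*13.0327 = 0.8254
  y_3 = 2.2885 - 0.02*18.3078 = 1.9223
f(0.8254, 1.9223) = 6*0.8254^2 + 4*1.9223^2 = 18.869


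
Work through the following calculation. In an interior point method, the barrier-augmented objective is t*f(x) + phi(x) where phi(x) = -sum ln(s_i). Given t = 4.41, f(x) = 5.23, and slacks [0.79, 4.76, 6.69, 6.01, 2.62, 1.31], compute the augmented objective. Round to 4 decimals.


Step 1: Compute log-barrier.
ln values: [-0.2357, 1.5602, 1.9006, 1.7934, 0.9632, 0.27]
phi = -(-0.2357 + 1.5602 + 1.9006 + 1.7934 + 0.9632 + 0.27) = -6.2518
Step 2: Compute augmented objective.
t*f(x) = 4.41*5.23 = 23.0643
Total = 23.0643 - 6.2518 = 16.8125


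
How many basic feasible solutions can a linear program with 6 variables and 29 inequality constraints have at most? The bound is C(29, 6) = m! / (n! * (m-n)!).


Each vertex corresponds to some choice of n active constraints out of m, so the number of vertices is at most C(m, n) = m! / (n!(m-n)!).
m = 29, n = 6
Numerator: 29 * 28 * 27 * 26 * 25 * 24
Denominator: 6! = 720
C(29, 6) = 475020


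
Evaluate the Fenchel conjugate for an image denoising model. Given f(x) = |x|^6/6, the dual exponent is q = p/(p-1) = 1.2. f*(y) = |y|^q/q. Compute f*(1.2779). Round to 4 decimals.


The conjugate exponent q satisfies 1/p + 1/q = 1.
p = 6, so q = 6/(6 - 1) = 1.2
|y|^q = 1.2779^1.2 = 1.3421
f*(1.2779) = 1.3421 / 1.2 = 1.1184


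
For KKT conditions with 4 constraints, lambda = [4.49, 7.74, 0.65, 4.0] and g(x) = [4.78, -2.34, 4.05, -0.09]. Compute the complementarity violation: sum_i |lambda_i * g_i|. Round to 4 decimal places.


KKT complementary slackness check:
lambda_1 * g_1 = 4.49 * 4.78 = 21.4622
lambda_2 * g_2 = 7.74 * -2.34 = -18.1116
lambda_3 * g_3 = 0.65 * 4.05 = 2.6325
lambda_4 * g_4 = 4.0 * -0.09 = -0.36
Total violation = 21.4622 + 18.1116 + 2.6325 + 0.36 = 42.5663


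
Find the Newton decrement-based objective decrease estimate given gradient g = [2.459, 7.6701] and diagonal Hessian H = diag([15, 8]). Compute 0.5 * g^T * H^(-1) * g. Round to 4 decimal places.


Step 1: H is diagonal, so H^(-1) * g = [0.1639, 0.9588].
Step 2: g^T H^(-1) g = sum_i g_i^2 / H_ii
  = (2.459)^2/15 + (7.6701)^2/8
  = 0.4031 + 7.3538 = 7.7569
Step 3: Objective decrease = 0.5 * g^T H^(-1) g = 3.8785


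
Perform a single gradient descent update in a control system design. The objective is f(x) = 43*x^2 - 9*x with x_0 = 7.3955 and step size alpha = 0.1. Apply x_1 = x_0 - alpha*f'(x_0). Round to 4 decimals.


We compute the gradient at x_0 and apply the update.
f'(x) = 86*x - 9
f'(7.3955) = 86*7.3955 - 9 = 627.013
x_1 = 7.3955 - 0.1*627.013 = -55.3058


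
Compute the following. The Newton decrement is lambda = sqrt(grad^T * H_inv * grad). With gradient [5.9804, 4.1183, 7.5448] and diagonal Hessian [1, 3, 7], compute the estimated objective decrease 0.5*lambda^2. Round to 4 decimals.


Step 1: H is diagonal, so H^(-1) * g = [5.9804, 1.3728, 1.0778].
Step 2: g^T H^(-1) g = sum_i g_i^2 / H_ii
  = (5.9804)^2/1 + (4.1183)^2/3 + (7.5448)^2/7
  = 35.7652 + 5.6535 + 8.132 = 49.5507
Step 3: Objective decrease = 0.5 * g^T H^(-1) g = 24.7753


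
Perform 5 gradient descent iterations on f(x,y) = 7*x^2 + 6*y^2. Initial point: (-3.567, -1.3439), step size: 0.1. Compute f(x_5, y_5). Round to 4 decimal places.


Gradient descent on f(x,y) = 7*x^2 + 6*y^2.
Starting point: (-3.567, -1.3439), alpha = 0.1
Step 1: grad_x = 2*7*-3.567 = -49.938, grad_y = 2*6*-1.3439 = -16.1268
  x_1 = -3.567 - 0.1*-49.938 = 1.4268
  y_1 = -1.3439 - 0.1*-16.1268 = 0.2688
Step 2: grad_x = 2*7*1.4268 = 19.9752, grad_y = 2*6*0.2688 = 3.2254
  x_2 = 1.4268 - 0.1*19.9752 = -0.5707
  y_2 = 0.2688 - 0.1*3.2254 = -0.0538
Step 3: grad_x = 2*7*-0.5707 = -7.9901, grad_y = 2*6*-0.0538 = -0.6451
  x_3 = -0.5707 - 0.1*-7.9901 = 0.2283
  y_3 = -0.0538 - 0.1*-0.6451 = 0.0108
Step 4: grad_x = 2*7*0.2283 = 3.196, grad_y = 2*6*0.0108 = 0.129
  x_4 = 0.2283 - 0.1*3.196 = -0.0913
  y_4 = 0.0108 - 0.1*0.129 = -0.0022
Step 5: grad_x = 2*7*-0.0913 = -1.2784, grad_y = 2*6*-0.0022 = -0.0258
  x_5 = -0.0913 - 0.1*-1.2784 = 0.0365
  y_5 = -0.0022 - 0.1*-0.0258 = 0.0004
f(0.0365, 0.0004) = 7*0.0365^2 + 6*0.0004^2 = 0.0093


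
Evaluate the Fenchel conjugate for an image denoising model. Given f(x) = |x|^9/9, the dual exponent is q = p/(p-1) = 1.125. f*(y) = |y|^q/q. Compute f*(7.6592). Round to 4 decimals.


The conjugate exponent q satisfies 1/p + 1/q = 1.
p = 9, so q = 9/(9 - 1) = 1.125
|y|^q = 7.6592^1.125 = 9.8788
f*(7.6592) = 9.8788 / 1.125 = 8.7812


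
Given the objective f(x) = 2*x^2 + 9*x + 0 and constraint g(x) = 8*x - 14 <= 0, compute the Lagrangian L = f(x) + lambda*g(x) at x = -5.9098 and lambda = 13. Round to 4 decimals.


Step 1: Evaluate f(x).
f(-5.9098) = 2*(-5.9098)^2 + 9*(-5.9098) + 0 = 16.6633
Step 2: Evaluate g(x).
g(-5.9098) = 8*-5.9098 - 14 = -61.2784
Step 3: Compute Lagrangian.
L = 16.6633 + 13*-61.2784 = -779.9559


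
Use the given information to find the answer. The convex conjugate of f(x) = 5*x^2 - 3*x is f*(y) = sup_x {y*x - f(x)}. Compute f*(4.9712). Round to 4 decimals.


f*(y) = sup_x {y*x - a*x^2 - b*x} = sup_x {(y-b)*x - a*x^2}
FOC: (y - b) - 2a*x = 0 => x* = (y - b)/(2a)
x* = (4.9712 + 3)/(2*5) = 0.7971
f*(4.9712) = (y-b)^2/(4a) = (4.9712 + 3)^2/(4*5)
= 63.54/20 = 3.177


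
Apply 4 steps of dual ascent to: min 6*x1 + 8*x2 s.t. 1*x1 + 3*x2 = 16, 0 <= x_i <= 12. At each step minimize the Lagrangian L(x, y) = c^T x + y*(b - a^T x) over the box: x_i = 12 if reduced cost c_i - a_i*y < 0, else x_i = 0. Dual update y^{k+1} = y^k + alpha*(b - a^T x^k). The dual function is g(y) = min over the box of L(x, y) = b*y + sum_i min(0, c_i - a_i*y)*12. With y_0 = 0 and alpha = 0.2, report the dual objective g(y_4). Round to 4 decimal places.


Dual ascent for LP: min 6*x1 + 8*x2, 1*x1 + 3*x2 = 16, 0 <= x_i <= 12
Step 1: y^k = 0.0, reduced costs: (6.0, 8.0)
  x^k = (0.0, 0.0), subgradient = b - a^T x = 16.0
  y^{k+1} = 0.0 + 0.2*16.0 = 3.2
Step 2: y^k = 3.2, reduced costs: (2.8, -1.6)
  x^k = (0.0, 12.0), subgradient = b - a^T x = -20.0
  y^{k+1} = 3.2 + 0.2*-20.0 = -0.8
Step 3: y^k = -0.8, reduced costs: (6.8, 10.4)
  x^k = (0.0, 0.0), subgradient = b - a^T x = 16.0
  y^{k+1} = -0.8 + 0.2*16.0 = 2.4
Step 4: y^k = 2.4, reduced costs: (3.6, 0.8)
  x^k = (0.0, 0.0), subgradient = b - a^T x = 16.0
  y^{k+1} = 2.4 + 0.2*16.0 = 5.6
Dual objective at y_4 = 5.6: reduced costs (0.4, -8.8), box minimizer x = (0.0, 12.0)
g(y_4) = b*y + (c1 - a1*y)*x1 + (c2 - a2*y)*x2 = 16*5.6 + 0.4*0.0 + (-8.8)*12.0 = 89.6 + 0.0 - 105.6 = -16.0


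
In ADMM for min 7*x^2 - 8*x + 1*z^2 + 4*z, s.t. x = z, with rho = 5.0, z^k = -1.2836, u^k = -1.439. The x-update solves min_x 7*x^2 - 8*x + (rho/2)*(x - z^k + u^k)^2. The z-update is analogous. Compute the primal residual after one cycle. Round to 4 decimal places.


ADMM iteration with rho = 5.0, z^k = -1.2836, u^k = -1.439
Step 1: x-update.
Minimize 7*x^2 - 8*x + (5.0/2)*(x + 1.2836 - 1.439)^2
FOC: (2*7 + 5.0)*x = 8 + 5.0*(-1.2836 + 1.439)
x^{k+1} = 0.4619
Step 2: z-update.
Minimize 1*z^2 + 4*z + (5.0/2)*(0.4619 - z - 1.439)^2
FOC: (2*1 + 5.0)*z = -4 + 5.0*(0.4619 - 1.439)
z^{k+1} = -1.2693
Step 3: u-update.
u^{k+1} = -1.439 + 0.4619 + 1.2693 = 0.2923
Step 4: Primal residual = |0.4619 + 1.2693| = 1.7313


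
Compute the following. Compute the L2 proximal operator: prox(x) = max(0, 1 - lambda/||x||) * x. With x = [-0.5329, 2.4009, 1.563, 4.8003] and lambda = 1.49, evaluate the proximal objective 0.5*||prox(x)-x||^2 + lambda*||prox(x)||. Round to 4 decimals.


Step 1: Compute ||x||.
||x|| = 5.6155
Step 2: Compute scaling factor.
scale = max(0, 1 - 1.49/5.6155) = 0.7347
Step 3: prox(x) = [-0.3915, 1.7639, 1.1483, 3.5266]
||prox(x)|| = 4.1255
Step 4: Proximal objective.
0.5*||prox-x||^2 = 1.1101
lambda*||prox|| = 6.147
Total = 7.2571


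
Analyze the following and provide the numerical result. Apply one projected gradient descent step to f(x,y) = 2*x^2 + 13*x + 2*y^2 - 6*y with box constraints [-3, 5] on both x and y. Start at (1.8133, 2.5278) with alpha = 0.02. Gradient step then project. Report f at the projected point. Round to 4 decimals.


Step 1: Compute gradient at (1.8133, 2.5278).
grad_x = 2*2*1.8133 + 13 = 20.2532
grad_y = 2*2*2.5278 - 6 = 4.1112
Step 2: Gradient step.
x_raw = 1.8133 - 0.02*20.2532 = 1.4082
y_raw = 2.5278 - 0.02*4.1112 = 2.4456
Step 3: Project onto [-3, 5].
x_proj = clip(1.4082) = 1.4082
y_proj = clip(2.4456) = 2.4456
Step 4: Evaluate f.
f(1.4082, 2.4456) = 19.5616


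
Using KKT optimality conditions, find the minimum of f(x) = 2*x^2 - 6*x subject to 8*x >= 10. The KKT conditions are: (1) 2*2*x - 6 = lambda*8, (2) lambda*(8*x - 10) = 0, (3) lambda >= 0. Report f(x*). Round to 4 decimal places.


Step 1: Try lambda = 0 (constraint inactive).
Stationarity: 2*2*x - 6 = 0
x* = 6/(2*2) = 1.5
Check constraint: 8*1.5 = 12.0 >= 10 -- satisfied.
Step 2: Compute optimal value.
f(x*) = 2*1.5^2 - 6*1.5 = -4.5


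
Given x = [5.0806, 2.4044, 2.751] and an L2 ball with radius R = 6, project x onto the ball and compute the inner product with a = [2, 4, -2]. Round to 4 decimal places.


Step 1: Compute ||x|| (intermediates to 6 decimals).
||x|| = sqrt(5.0806^2 + 2.4044^2 + 2.751^2) = 6.257926
Step 2: Project.
Since ||x|| > R, scale = R/||x|| = 6/6.257926 = 0.958784, proj(x) = scale * x
proj(x) = [4.871198, 2.3053, 2.637615]
Step 3: Dot product.
a^T * proj(x) = 2*4.871198 + 4*2.3053 - 2*2.637615 = 13.6884


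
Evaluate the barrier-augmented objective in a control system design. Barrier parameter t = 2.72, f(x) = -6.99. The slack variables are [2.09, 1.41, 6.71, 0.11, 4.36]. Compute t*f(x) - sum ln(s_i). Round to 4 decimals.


Step 1: Compute log-barrier.
ln values: [0.7372, 0.3436, 1.9036, -2.2073, 1.4725]
phi = -(0.7372 + 0.3436 + 1.9036 - 2.2073 + 1.4725) = -2.2495
Step 2: Compute augmented objective.
t*f(x) = 2.72*-6.99 = -19.0128
Total = -19.0128 - 2.2495 = -21.2623


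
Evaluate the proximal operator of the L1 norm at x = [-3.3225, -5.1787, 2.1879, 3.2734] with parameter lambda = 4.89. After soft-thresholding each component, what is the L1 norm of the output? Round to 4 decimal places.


Soft-thresholding with lambda = 4.89:
prox(-3.3225) = sign(-3.3225)*max(|-3.3225| - 4.89, 0) = 0.0
prox(-5.1787) = sign(-5.1787)*max(|-5.1787| - 4.89, 0) = -0.2887
prox(2.1879) = sign(2.1879)*max(|2.1879| - 4.89, 0) = 0.0
prox(3.2734) = sign(3.2734)*max(|3.2734| - 4.89, 0) = 0.0
prox(x) = [0.0, -0.2887, 0.0, 0.0]
||prox(x)||_1 = 0.0 + 0.2887 + 0.0 + 0.0 = 0.2887


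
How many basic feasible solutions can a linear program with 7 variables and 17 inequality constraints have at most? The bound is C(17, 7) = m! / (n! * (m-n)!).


Each vertex corresponds to some choice of n active constraints out of m, so the number of vertices is at most C(m, n) = m! / (n!(m-n)!).
m = 17, n = 7
Numerator: 17 * 16 * 15 * 14 * 13 * 12 * 11
Denominator: 7! = 5040
C(17, 7) = 19448


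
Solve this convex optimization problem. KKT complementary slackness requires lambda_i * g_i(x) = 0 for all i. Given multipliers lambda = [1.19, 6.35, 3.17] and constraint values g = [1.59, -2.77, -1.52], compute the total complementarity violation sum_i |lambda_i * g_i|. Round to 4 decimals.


KKT complementary slackness check:
lambda_1 * g_1 = 1.19 * 1.59 = 1.8921
lambda_2 * g_2 = 6.35 * -2.77 = -17.5895
lambda_3 * g_3 = 3.17 * -1.52 = -4.8184
Total violation = 1.8921 + 17.5895 + 4.8184 = 24.3


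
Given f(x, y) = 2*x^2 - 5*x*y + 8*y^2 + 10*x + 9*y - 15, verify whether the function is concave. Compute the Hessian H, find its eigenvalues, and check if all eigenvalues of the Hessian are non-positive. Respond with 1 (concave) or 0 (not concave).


The Hessian of f(x,y) = 2*x^2 - 5*x*y + 8*y^2 + 10*x + 9*y - 15 is:
H = [[4, -5], [-5, 16]]
Trace = 4 + 16 = 20
Determinant = 4*16 - (-5)^2 = 39
Discriminant = (20)^2 - 4*39 = 244.0
Eigenvalues: lambda_1 = 2.1898, lambda_2 = 17.8102
The function is not concave.

0


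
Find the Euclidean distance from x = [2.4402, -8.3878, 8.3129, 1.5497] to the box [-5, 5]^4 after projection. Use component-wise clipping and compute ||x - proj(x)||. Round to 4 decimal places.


Project each component onto [-5, 5].
clip(2.4402) = 2.4402, clip(-8.3878) = -5.0, clip(8.3129) = 5.0, clip(1.5497) = 1.5497
Projection = [2.4402, -5.0, 5.0, 1.5497]
Squared diffs: [0.0, 11.4772, 10.9753, 0.0]
Distance = sqrt(22.4525) = 4.7384


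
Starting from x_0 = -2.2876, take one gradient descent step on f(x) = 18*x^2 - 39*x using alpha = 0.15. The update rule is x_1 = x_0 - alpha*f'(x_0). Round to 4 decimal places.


We compute the gradient at x_0 and apply the update.
f'(x) = 36*x - 39
f'(-2.2876) = 36*-2.2876 - 39 = -121.3536
x_1 = -2.2876 - 0.15*-121.3536 = 15.9154


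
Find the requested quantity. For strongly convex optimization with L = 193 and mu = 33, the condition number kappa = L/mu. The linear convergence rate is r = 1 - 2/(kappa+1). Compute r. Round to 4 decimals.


Step 1: Compute the condition number.
kappa = L/mu = 193/33 = 5.8485
Step 2: Compute the convergence rate.
r = 1 - 2/(kappa + 1) = 1 - 2*mu/(L + mu) = (L - mu)/(L + mu) = 160/226 = 0.708


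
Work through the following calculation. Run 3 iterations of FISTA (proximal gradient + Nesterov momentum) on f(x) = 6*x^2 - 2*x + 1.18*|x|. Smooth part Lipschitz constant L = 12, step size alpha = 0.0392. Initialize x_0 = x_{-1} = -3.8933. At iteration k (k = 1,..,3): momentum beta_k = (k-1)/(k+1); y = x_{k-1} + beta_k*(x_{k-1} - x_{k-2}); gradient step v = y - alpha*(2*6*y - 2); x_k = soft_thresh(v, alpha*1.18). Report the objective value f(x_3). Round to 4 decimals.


FISTA on f(x) = 6*x^2 - 2*x + 1.18*|x|
L = 12, alpha = 0.0392
Iteration 1: beta = 0.0, y = -3.8933 + 0.0*(-3.8933 + 3.8933) = -3.8933
  grad(y) = -48.7196, v = y - alpha*grad = -1.9835
  prox(v) = soft_thresh(-1.9835, 0.0463) = -1.9372
Iteration 2: beta = 0.3333, y = -1.9372 + 0.3333*(-1.9372 + 3.8933) = -1.2852
  grad(y) = -17.4226, v = y - alpha*grad = -0.6022
  prox(v) = soft_thresh(-0.6022, 0.0463) = -0.556
Iteration 3: beta = 0.5, y = -0.556 + 0.5*(-0.556 + 1.9372) = 0.1346
  grad(y) = -0.3845, v = y - alpha*grad = 0.1497
  prox(v) = soft_thresh(0.1497, 0.0463) = 0.1034
f(x_3) = 6*0.1034^2 - 2*0.1034 + 1.18*|0.1034| = -0.0206


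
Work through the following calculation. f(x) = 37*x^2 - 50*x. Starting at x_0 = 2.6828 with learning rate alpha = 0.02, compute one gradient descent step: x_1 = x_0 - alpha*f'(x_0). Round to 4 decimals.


We compute the gradient at x_0 and apply the update.
f'(x) = 74*x - 50
f'(2.6828) = 74*2.6828 - 50 = 148.5272
x_1 = 2.6828 - 0.02*148.5272 = -0.2877


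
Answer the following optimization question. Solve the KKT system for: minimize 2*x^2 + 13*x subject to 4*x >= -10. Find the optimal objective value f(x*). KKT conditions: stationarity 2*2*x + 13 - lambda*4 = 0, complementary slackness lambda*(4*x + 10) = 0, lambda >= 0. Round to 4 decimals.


Step 1: Try lambda = 0 (constraint inactive).
x_unc = -13/(2*2) = -3.25
Check: 4*-3.25 = -13.0 < -10 -- violated!
Step 2: Constraint must be active: 4*x = -10
x* = -10/4 = -2.5
lambda = (2*2*(-2.5) + 13)/4 = 0.75
Step 3: Compute optimal value.
f(x*) = 2*(-2.5)^2 + 13*(-2.5) = -20.0


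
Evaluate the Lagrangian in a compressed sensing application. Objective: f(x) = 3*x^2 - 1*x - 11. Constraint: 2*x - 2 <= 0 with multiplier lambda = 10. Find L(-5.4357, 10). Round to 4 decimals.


Step 1: Evaluate f(x).
f(-5.4357) = 3*(-5.4357)^2 - 1*(-5.4357) - 11 = 83.0762
Step 2: Evaluate g(x).
g(-5.4357) = 2*-5.4357 - 2 = -12.8714
Step 3: Compute Lagrangian.
L = 83.0762 + 10*-12.8714 = -45.6378


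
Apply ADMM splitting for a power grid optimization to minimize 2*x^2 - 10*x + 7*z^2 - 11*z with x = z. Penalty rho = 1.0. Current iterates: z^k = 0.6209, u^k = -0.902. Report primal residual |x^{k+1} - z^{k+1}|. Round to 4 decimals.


ADMM iteration with rho = 1.0, z^k = 0.6209, u^k = -0.902
Step 1: x-update.
Minimize 2*x^2 - 10*x + (1.0/2)*(x - 0.6209 - 0.902)^2
FOC: (2*2 + 1.0)*x = 10 + 1.0*(0.6209 + 0.902)
x^{k+1} = 2.3046
Step 2: z-update.
Minimize 7*z^2 - 11*z + (1.0/2)*(2.3046 - z - 0.902)^2
FOC: (2*7 + 1.0)*z = 11 + 1.0*(2.3046 - 0.902)
z^{k+1} = 0.8268
Step 3: u-update.
u^{k+1} = -0.902 + 2.3046 - 0.8268 = 0.5757
Step 4: Primal residual = |2.3046 - 0.8268| = 1.4777


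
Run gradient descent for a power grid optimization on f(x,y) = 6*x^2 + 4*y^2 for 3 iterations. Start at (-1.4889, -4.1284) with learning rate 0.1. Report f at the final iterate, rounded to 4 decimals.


Gradient descent on f(x,y) = 6*x^2 + 4*y^2.
Starting point: (-1.4889, -4.1284), alpha = 0.1
Step 1: grad_x = 2*6*-1.4889 = -17.8668, grad_y = 2*4*-4.1284 = -33.0272
  x_1 = -1.4889 - 0.1*-17.8668 = 0.2978
  y_1 = -4.1284 - 0.1*-33.0272 = -0.8257
Step 2: grad_x = 2*6*0.2978 = 3.5734, grad_y = 2*4*-0.8257 = -6.6054
  x_2 = 0.2978 - 0.1*3.5734 = -0.0596
  y_2 = -0.8257 - 0.1*-6.6054 = -0.1651
Step 3: grad_x = 2*6*-0.0596 = -0.7147, grad_y = 2*4*-0.1651 = -1.3211
  x_3 = -0.0596 - 0.1*-0.7147 = 0.0119
  y_3 = -0.1651 - 0.1*-1.3211 = -0.033
f(0.0119, -0.033) = 6*0.0119^2 + 4*(-0.033)^2 = 0.0052


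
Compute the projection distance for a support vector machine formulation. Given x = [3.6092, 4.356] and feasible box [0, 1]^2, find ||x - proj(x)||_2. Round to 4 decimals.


Project each component onto [0, 1].
clip(3.6092) = 1.0, clip(4.356) = 1.0
Projection = [1.0, 1.0]
Squared diffs: [6.8079, 11.2627]
Distance = sqrt(18.0706) = 4.251


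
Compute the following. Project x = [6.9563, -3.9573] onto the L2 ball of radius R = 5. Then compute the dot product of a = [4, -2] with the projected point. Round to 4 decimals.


Step 1: Compute ||x|| (intermediates to 6 decimals).
||x|| = sqrt(6.9563^2 + (-3.9573)^2) = 8.003145
Step 2: Project.
Since ||x|| > R, scale = R/||x|| = 5/8.003145 = 0.624754, proj(x) = scale * x
proj(x) = [4.345976, -2.472339]
Step 3: Dot product.
a^T * proj(x) = 4*4.345976 - 2*(-2.472339) = 22.3286


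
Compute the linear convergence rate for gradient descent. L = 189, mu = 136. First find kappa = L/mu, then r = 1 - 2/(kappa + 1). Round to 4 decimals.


Step 1: Compute the condition number.
kappa = L/mu = 189/136 = 1.3897
Step 2: Compute the convergence rate.
r = 1 - 2/(kappa + 1) = 1 - 2*mu/(L + mu) = (L - mu)/(L + mu) = 53/325 = 0.1631


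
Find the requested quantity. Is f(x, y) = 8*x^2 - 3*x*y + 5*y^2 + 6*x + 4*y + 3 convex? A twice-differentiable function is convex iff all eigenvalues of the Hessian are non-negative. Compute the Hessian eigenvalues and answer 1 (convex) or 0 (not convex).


The Hessian of f(x,y) = 8*x^2 - 3*x*y + 5*y^2 + 6*x + 4*y + 3 is:
H = [[16, -3], [-3, 10]]
Trace = 16 + 10 = 26
Determinant = 16*10 - (-3)^2 = 151
Discriminant = (26)^2 - 4*151 = 72.0
Eigenvalues: lambda_1 = 8.7574, lambda_2 = 17.2426
The function is convex.

1


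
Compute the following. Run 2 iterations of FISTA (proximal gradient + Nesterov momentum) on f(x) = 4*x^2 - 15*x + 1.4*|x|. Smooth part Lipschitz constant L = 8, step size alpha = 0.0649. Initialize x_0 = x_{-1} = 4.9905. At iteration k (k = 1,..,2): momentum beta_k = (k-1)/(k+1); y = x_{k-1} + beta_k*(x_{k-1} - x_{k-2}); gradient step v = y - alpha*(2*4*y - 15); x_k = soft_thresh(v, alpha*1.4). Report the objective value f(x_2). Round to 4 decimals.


FISTA on f(x) = 4*x^2 - 15*x + 1.4*|x|
L = 8, alpha = 0.0649
Iteration 1: beta = 0.0, y = 4.9905 + 0.0*(4.9905 - 4.9905) = 4.9905
  grad(y) = 24.924, v = y - alpha*grad = 3.3729
  prox(v) = soft_thresh(3.3729, 0.0909) = 3.2821
Iteration 2: beta = 0.3333, y = 3.2821 + 0.3333*(3.2821 - 4.9905) = 2.7126
  grad(y) = 6.7008, v = y - alpha*grad = 2.2777
  prox(v) = soft_thresh(2.2777, 0.0909) = 2.1869
f(x_2) = 4*2.1869^2 - 15*2.1869 + 1.4*|2.1869| = -10.6119


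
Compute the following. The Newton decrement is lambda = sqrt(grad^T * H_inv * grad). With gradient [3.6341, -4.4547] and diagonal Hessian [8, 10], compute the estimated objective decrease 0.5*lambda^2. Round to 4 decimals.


Step 1: H is diagonal, so H^(-1) * g = [0.4543, -0.4455].
Step 2: g^T H^(-1) g = sum_i g_i^2 / H_ii
  = (3.6341)^2/8 + (-4.4547)^2/10
  = 1.6508 + 1.9844 = 3.6353
Step 3: Objective decrease = 0.5 * g^T H^(-1) g = 1.8176


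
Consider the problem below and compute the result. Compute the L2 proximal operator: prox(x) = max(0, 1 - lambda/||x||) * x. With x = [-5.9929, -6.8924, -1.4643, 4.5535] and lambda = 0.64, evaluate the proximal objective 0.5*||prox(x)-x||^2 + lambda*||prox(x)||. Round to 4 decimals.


Step 1: Compute ||x||.
||x|| = 10.3101
Step 2: Compute scaling factor.
scale = max(0, 1 - 0.64/10.3101) = 0.9379
Step 3: prox(x) = [-5.6209, -6.4646, -1.3734, 4.2708]
||prox(x)|| = 9.6701
Step 4: Proximal objective.
0.5*||prox-x||^2 = 0.2048
lambda*||prox|| = 6.1889
Total = 6.3937


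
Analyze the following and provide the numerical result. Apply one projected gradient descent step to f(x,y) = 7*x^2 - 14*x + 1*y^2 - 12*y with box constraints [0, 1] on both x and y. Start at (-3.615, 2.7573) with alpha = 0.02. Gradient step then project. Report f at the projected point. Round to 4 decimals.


Step 1: Compute gradient at (-3.615, 2.7573).
grad_x = 2*7*-3.615 - 14 = -64.61
grad_y = 2*1*2.7573 - 12 = -6.4854
Step 2: Gradient step.
x_raw = -3.615 - 0.02*-64.61 = -2.3228
y_raw = 2.7573 - 0.02*-6.4854 = 2.887
Step 3: Project onto [0, 1].
x_proj = clip(-2.3228) = 0.0
y_proj = clip(2.887) = 1.0
Step 4: Evaluate f.
f(0.0, 1.0) = -11.0


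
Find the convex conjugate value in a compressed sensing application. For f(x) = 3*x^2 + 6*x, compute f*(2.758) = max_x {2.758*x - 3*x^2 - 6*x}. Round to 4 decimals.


f*(y) = sup_x {y*x - a*x^2 - b*x} = sup_x {(y-b)*x - a*x^2}
FOC: (y - b) - 2a*x = 0 => x* = (y - b)/(2a)
x* = (2.758 - 6)/(2*3) = -0.5403
f*(2.758) = (y-b)^2/(4a) = (2.758 - 6)^2/(4*3)
= 10.5106/12 = 0.8759


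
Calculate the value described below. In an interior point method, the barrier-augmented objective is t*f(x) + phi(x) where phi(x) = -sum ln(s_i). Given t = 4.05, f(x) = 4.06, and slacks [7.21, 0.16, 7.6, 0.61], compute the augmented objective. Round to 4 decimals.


Step 1: Compute log-barrier.
ln values: [1.9755, -1.8326, 2.0281, -0.4943]
phi = -(1.9755 - 1.8326 + 2.0281 - 0.4943) = -1.6767
Step 2: Compute augmented objective.
t*f(x) = 4.05*4.06 = 16.443
Total = 16.443 - 1.6767 = 14.7663


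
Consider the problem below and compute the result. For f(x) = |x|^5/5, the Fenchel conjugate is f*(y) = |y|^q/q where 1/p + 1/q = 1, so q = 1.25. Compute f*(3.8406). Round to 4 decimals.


The conjugate exponent q satisfies 1/p + 1/q = 1.
p = 5, so q = 5/(5 - 1) = 1.25
|y|^q = 3.8406^1.25 = 5.3765
f*(3.8406) = 5.3765 / 1.25 = 4.3012


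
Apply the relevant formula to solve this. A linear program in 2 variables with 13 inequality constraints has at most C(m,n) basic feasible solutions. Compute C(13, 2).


Each vertex corresponds to some choice of n active constraints out of m, so the number of vertices is at most C(m, n) = m! / (n!(m-n)!).
m = 13, n = 2
Numerator: 13 * 12
Denominator: 2! = 2
C(13, 2) = 78


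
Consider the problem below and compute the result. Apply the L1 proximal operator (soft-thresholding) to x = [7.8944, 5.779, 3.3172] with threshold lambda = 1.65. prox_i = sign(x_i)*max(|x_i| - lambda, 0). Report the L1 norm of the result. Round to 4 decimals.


Soft-thresholding with lambda = 1.65:
prox(7.8944) = sign(7.8944)*max(|7.8944| - 1.65, 0) = 6.2444
prox(5.779) = sign(5.779)*max(|5.779| - 1.65, 0) = 4.129
prox(3.3172) = sign(3.3172)*max(|3.3172| - 1.65, 0) = 1.6672
prox(x) = [6.2444, 4.129, 1.6672]
||prox(x)||_1 = 6.2444 + 4.129 + 1.6672 = 12.0406


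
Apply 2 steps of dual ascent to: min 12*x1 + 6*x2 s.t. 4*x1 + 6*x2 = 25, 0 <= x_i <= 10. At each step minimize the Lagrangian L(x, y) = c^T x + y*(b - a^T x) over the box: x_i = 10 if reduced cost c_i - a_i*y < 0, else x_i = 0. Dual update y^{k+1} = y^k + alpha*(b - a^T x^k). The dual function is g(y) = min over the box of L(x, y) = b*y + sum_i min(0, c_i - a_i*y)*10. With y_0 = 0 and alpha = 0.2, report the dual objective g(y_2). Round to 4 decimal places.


Dual ascent for LP: min 12*x1 + 6*x2, 4*x1 + 6*x2 = 25, 0 <= x_i <= 10
Step 1: y^k = 0.0, reduced costs: (12.0, 6.0)
  x^k = (0.0, 0.0), subgradient = b - a^T x = 25.0
  y^{k+1} = 0.0 + 0.2*25.0 = 5.0
Step 2: y^k = 5.0, reduced costs: (-8.0, -24.0)
  x^k = (10.0, 10.0), subgradient = b - a^T x = -75.0
  y^{k+1} = 5.0 + 0.2*-75.0 = -10.0
Dual objective at y_2 = -10.0: reduced costs (52.0, 66.0), box minimizer x = (0.0, 0.0)
g(y_2) = b*y + (c1 - a1*y)*x1 + (c2 - a2*y)*x2 = 25*(-10.0) + 52.0*0.0 + 66.0*0.0 = -250.0 + 0.0 + 0.0 = -250.0


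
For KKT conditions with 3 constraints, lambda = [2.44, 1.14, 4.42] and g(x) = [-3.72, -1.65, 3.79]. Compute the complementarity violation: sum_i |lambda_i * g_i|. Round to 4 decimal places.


KKT complementary slackness check:
lambda_1 * g_1 = 2.44 * -3.72 = -9.0768
lambda_2 * g_2 = 1.14 * -1.65 = -1.881
lambda_3 * g_3 = 4.42 * 3.79 = 16.7518
Total violation = 9.0768 + 1.881 + 16.7518 = 27.7096


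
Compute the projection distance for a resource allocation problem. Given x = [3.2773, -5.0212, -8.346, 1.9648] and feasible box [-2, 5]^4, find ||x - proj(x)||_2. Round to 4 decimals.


Project each component onto [-2, 5].
clip(3.2773) = 3.2773, clip(-5.0212) = -2.0, clip(-8.346) = -2.0, clip(1.9648) = 1.9648
Projection = [3.2773, -2.0, -2.0, 1.9648]
Squared diffs: [0.0, 9.1276, 40.2717, 0.0]
Distance = sqrt(49.3993) = 7.0285


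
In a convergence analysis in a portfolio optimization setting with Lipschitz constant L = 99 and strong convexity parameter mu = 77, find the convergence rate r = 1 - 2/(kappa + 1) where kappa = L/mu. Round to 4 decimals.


Step 1: Compute the condition number.
kappa = L/mu = 99/77 = 1.2857
Step 2: Compute the convergence rate.
r = 1 - 2/(kappa + 1) = 1 - 2*mu/(L + mu) = (L - mu)/(L + mu) = 22/176 = 0.125


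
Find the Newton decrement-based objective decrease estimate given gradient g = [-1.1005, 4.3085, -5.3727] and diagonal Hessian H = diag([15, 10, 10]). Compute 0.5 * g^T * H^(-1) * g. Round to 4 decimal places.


Step 1: H is diagonal, so H^(-1) * g = [-0.0734, 0.4309, -0.5373].
Step 2: g^T H^(-1) g = sum_i g_i^2 / H_ii
  = (-1.1005)^2/15 + (4.3085)^2/10 + (-5.3727)^2/10
  = 0.0807 + 1.8563 + 2.8866 = 4.8236
Step 3: Objective decrease = 0.5 * g^T H^(-1) g = 2.4118


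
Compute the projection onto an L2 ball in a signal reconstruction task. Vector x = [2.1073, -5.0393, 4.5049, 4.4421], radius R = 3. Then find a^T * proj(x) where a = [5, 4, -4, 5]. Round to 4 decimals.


Step 1: Compute ||x|| (intermediates to 6 decimals).
||x|| = sqrt(2.1073^2 + (-5.0393)^2 + 4.5049^2 + 4.4421^2) = 8.358327
Step 2: Project.
Since ||x|| > R, scale = R/||x|| = 3/8.358327 = 0.358924, proj(x) = scale * x
proj(x) = [0.756361, -1.808726, 1.616917, 1.594376]
Step 3: Dot product.
a^T * proj(x) = 5*0.756361 + 4*(-1.808726) - 4*1.616917 + 5*1.594376 = -1.9489


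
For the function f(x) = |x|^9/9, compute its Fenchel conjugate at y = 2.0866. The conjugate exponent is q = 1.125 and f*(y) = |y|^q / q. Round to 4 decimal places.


The conjugate exponent q satisfies 1/p + 1/q = 1.
p = 9, so q = 9/(9 - 1) = 1.125
|y|^q = 2.0866^1.125 = 2.2875
f*(2.0866) = 2.2875 / 1.125 = 2.0334


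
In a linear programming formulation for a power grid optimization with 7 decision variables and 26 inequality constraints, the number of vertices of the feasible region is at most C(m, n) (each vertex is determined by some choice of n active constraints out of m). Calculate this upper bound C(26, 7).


Each vertex corresponds to some choice of n active constraints out of m, so the number of vertices is at most C(m, n) = m! / (n!(m-n)!).
m = 26, n = 7
Numerator: 26 * 25 * 24 * 23 * 22 * 21 * 20
Denominator: 7! = 5040
C(26, 7) = 657800


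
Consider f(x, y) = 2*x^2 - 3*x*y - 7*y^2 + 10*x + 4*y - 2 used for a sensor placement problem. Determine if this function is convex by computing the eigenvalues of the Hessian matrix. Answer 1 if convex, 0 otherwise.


The Hessian of f(x,y) = 2*x^2 - 3*x*y - 7*y^2 + 10*x + 4*y - 2 is:
H = [[4, -3], [-3, -14]]
Trace = 4 - 14 = -10
Determinant = 4*-14 - (-3)^2 = -65
Discriminant = (-10)^2 - 4*-65 = 360.0
Eigenvalues: lambda_1 = -14.4868, lambda_2 = 4.4868
The function is not convex.

0


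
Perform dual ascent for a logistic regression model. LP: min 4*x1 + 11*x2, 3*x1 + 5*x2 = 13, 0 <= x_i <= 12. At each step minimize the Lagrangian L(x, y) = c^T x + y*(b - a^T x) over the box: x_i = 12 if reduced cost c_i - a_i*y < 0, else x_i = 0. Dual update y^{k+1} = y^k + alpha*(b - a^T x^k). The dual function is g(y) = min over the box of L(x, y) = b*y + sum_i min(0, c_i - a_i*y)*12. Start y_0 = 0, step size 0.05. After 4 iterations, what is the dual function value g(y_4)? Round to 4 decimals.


Dual ascent for LP: min 4*x1 + 11*x2, 3*x1 + 5*x2 = 13, 0 <= x_i <= 12
Step 1: y^k = 0.0, reduced costs: (4.0, 11.0)
  x^k = (0.0, 0.0), subgradient = b - a^T x = 13.0
  y^{k+1} = 0.0 + 0.05*13.0 = 0.65
Step 2: y^k = 0.65, reduced costs: (2.05, 7.75)
  x^k = (0.0, 0.0), subgradient = b - a^T x = 13.0
  y^{k+1} = 0.65 + 0.05*13.0 = 1.3
Step 3: y^k = 1.3, reduced costs: (0.1, 4.5)
  x^k = (0.0, 0.0), subgradient = b - a^T x = 13.0
  y^{k+1} = 1.3 + 0.05*13.0 = 1.95
Step 4: y^k = 1.95, reduced costs: (-1.85, 1.25)
  x^k = (12.0, 0.0), subgradient = b - a^T x = -23.0
  y^{k+1} = 1.95 + 0.05*-23.0 = 0.8
Dual objective at y_4 = 0.8: reduced costs (1.6, 7.0), box minimizer x = (0.0, 0.0)
g(y_4) = b*y + (c1 - a1*y)*x1 + (c2 - a2*y)*x2 = 13*0.8 + 1.6*0.0 + 7.0*0.0 = 10.4 + 0.0 + 0.0 = 10.4


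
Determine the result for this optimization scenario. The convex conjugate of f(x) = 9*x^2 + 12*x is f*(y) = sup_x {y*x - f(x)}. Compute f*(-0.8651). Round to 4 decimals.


f*(y) = sup_x {y*x - a*x^2 - b*x} = sup_x {(y-b)*x - a*x^2}
FOC: (y - b) - 2a*x = 0 => x* = (y - b)/(2a)
x* = (-0.8651 - 12)/(2*9) = -0.7147
f*(-0.8651) = (y-b)^2/(4a) = (-0.8651 - 12)^2/(4*9)
= 165.5108/36 = 4.5975


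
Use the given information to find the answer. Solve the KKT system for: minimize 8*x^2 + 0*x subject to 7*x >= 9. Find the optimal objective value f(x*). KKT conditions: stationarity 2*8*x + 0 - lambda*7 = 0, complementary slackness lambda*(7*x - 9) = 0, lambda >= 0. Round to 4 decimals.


Step 1: Try lambda = 0 (constraint inactive).
x_unc = 0/(2*8) = 0.0
Check: 7*0.0 = 0.0 < 9 -- violated!
Step 2: Constraint must be active: 7*x = 9
x* = 9/7 = 1.2857 (rounded; the exact value 9/7 is used below)
lambda = (2*8*(9/7) + 0)/7 = 2.9388
Step 3: Compute optimal value.
f(x*) = 8*(9/7)^2 + 0*(9/7) = 13.2245


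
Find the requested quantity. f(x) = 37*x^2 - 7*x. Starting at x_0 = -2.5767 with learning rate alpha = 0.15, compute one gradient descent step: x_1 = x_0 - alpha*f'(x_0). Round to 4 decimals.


We compute the gradient at x_0 and apply the update.
f'(x) = 74*x - 7
f'(-2.5767) = 74*-2.5767 - 7 = -197.6758
x_1 = -2.5767 - 0.15*-197.6758 = 27.0747


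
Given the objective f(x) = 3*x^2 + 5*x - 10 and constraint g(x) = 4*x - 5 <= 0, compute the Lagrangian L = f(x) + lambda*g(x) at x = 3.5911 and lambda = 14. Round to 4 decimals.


Step 1: Evaluate f(x).
f(3.5911) = 3*3.5911^2 + 5*3.5911 - 10 = 46.6435
Step 2: Evaluate g(x).
g(3.5911) = 4*3.5911 - 5 = 9.3644
Step 3: Compute Lagrangian.
L = 46.6435 + 14*9.3644 = 177.7451


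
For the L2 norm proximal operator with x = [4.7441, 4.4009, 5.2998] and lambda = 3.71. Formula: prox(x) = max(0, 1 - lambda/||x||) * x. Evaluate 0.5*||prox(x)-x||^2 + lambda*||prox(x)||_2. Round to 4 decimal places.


Step 1: Compute ||x||.
||x|| = 8.3643
Step 2: Compute scaling factor.
scale = max(0, 1 - 3.71/8.3643) = 0.5565
Step 3: prox(x) = [2.6399, 2.4489, 2.9491]
||prox(x)|| = 4.6543
Step 4: Proximal objective.
0.5*||prox-x||^2 = 6.8821
lambda*||prox|| = 17.2675
Total = 24.1497


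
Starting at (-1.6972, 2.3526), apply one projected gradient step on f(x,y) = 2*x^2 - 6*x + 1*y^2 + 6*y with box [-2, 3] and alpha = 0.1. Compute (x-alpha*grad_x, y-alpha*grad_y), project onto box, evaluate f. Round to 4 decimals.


Step 1: Compute gradient at (-1.6972, 2.3526).
grad_x = 2*2*-1.6972 - 6 = -12.7888
grad_y = 2*1*2.3526 + 6 = 10.7052
Step 2: Gradient step.
x_raw = -1.6972 - 0.1*-12.7888 = -0.4183
y_raw = 2.3526 - 0.1*10.7052 = 1.2821
Step 3: Project onto [-2, 3].
x_proj = clip(-0.4183) = -0.4183
y_proj = clip(1.2821) = 1.2821
Step 4: Evaluate f.
f(-0.4183, 1.2821) = 12.1961


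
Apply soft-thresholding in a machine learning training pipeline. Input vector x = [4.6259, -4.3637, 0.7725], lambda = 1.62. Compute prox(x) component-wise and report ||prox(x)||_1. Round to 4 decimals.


Soft-thresholding with lambda = 1.62:
prox(4.6259) = sign(4.6259)*max(|4.6259| - 1.62, 0) = 3.0059
prox(-4.3637) = sign(-4.3637)*max(|-4.3637| - 1.62, 0) = -2.7437
prox(0.7725) = sign(0.7725)*max(|0.7725| - 1.62, 0) = 0.0
prox(x) = [3.0059, -2.7437, 0.0]
||prox(x)||_1 = 3.0059 + 2.7437 + 0.0 = 5.7496


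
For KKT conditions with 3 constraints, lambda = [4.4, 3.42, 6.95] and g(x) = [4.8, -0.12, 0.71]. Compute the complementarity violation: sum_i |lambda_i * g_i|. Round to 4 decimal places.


KKT complementary slackness check:
lambda_1 * g_1 = 4.4 * 4.8 = 21.12
lambda_2 * g_2 = 3.42 * -0.12 = -0.4104
lambda_3 * g_3 = 6.95 * 0.71 = 4.9345
Total violation = 21.12 + 0.4104 + 4.9345 = 26.4649


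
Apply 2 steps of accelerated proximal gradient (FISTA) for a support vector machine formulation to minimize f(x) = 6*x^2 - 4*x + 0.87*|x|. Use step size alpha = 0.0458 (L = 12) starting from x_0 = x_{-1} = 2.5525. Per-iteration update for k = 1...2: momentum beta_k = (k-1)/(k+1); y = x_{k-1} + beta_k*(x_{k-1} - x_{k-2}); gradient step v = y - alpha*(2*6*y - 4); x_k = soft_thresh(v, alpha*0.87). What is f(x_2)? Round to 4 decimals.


FISTA on f(x) = 6*x^2 - 4*x + 0.87*|x|
L = 12, alpha = 0.0458
Iteration 1: beta = 0.0, y = 2.5525 + 0.0*(2.5525 - 2.5525) = 2.5525
  grad(y) = 26.63, v = y - alpha*grad = 1.3328
  prox(v) = soft_thresh(1.3328, 0.0398) = 1.293
Iteration 2: beta = 0.3333, y = 1.293 + 0.3333*(1.293 - 2.5525) = 0.8732
  grad(y) = 6.478, v = y - alpha*grad = 0.5765
  prox(v) = soft_thresh(0.5765, 0.0398) = 0.5366
f(x_2) = 6*0.5366^2 - 4*0.5366 + 0.87*|0.5366| = 0.0482


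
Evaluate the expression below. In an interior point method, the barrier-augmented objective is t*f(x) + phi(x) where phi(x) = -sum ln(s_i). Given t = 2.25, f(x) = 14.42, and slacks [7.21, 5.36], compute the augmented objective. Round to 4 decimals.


Step 1: Compute log-barrier.
ln values: [1.9755, 1.679]
phi = -(1.9755 + 1.679) = -3.6544
Step 2: Compute augmented objective.
t*f(x) = 2.25*14.42 = 32.445
Total = 32.445 - 3.6544 = 28.7906


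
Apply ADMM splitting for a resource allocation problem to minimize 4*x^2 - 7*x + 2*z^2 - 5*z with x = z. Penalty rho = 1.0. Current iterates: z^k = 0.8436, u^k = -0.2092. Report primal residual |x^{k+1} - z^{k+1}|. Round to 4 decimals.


ADMM iteration with rho = 1.0, z^k = 0.8436, u^k = -0.2092
Step 1: x-update.
Minimize 4*x^2 - 7*x + (1.0/2)*(x - 0.8436 - 0.2092)^2
FOC: (2*4 + 1.0)*x = 7 + 1.0*(0.8436 + 0.2092)
x^{k+1} = 0.8948
Step 2: z-update.
Minimize 2*z^2 - 5*z + (1.0/2)*(0.8948 - z - 0.2092)^2
FOC: (2*2 + 1.0)*z = 5 + 1.0*(0.8948 - 0.2092)
z^{k+1} = 1.1371
Step 3: u-update.
u^{k+1} = -0.2092 + 0.8948 - 1.1371 = -0.4516
Step 4: Primal residual = |0.8948 - 1.1371| = 0.2424


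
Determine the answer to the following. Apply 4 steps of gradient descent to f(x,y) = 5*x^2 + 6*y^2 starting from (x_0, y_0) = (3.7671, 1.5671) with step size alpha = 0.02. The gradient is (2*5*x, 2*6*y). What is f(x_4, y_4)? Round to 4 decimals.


Gradient descent on f(x,y) = 5*x^2 + 6*y^2.
Starting point: (3.7671, 1.5671), alpha = 0.02
Step 1: grad_x = 2*5*3.7671 = 37.671, grad_y = 2*6*1.5671 = 18.8052
  x_1 = 3.7671 - 0.02*37.671 = 3.0137
  y_1 = 1.5671 - 0.02*18.8052 = 1.191
Step 2: grad_x = 2*5*3.0137 = 30.1368, grad_y = 2*6*1.191 = 14.292
  x_2 = 3.0137 - 0.02*30.1368 = 2.4109
  y_2 = 1.191 - 0.02*14.292 = 0.9052
Step 3: grad_x = 2*5*2.4109 = 24.1094, grad_y = 2*6*0.9052 = 10.8619
  x_3 = 2.4109 - 0.02*24.1094 = 1.9288
  y_3 = 0.9052 - 0.02*10.8619 = 0.6879
Step 4: grad_x = 2*5*1.9288 = 19.2876, grad_y = 2*6*0.6879 = 8.255
  x_4 = 1.9288 - 0.02*19.2876 = 1.543
  y_4 = 0.6879 - 0.02*8.255 = 0.5228
f(1.543, 0.5228) = 5*1.543^2 + 6*0.5228^2 = 13.5443


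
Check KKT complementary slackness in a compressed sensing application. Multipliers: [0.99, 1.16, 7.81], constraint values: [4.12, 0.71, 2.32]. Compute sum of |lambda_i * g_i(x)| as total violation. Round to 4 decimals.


KKT complementary slackness check:
lambda_1 * g_1 = 0.99 * 4.12 = 4.0788
lambda_2 * g_2 = 1.16 * 0.71 = 0.8236
lambda_3 * g_3 = 7.81 * 2.32 = 18.1192
Total violation = 4.0788 + 0.8236 + 18.1192 = 23.0216


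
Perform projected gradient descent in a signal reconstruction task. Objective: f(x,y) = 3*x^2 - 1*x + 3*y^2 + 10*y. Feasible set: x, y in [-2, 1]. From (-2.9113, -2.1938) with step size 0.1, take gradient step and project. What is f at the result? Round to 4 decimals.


Step 1: Compute gradient at (-2.9113, -2.1938).
grad_x = 2*3*-2.9113 - 1 = -18.4678
grad_y = 2*3*-2.1938 + 10 = -3.1628
Step 2: Gradient step.
x_raw = -2.9113 - 0.1*-18.4678 = -1.0645
y_raw = -2.1938 - 0.1*-3.1628 = -1.8775
Step 3: Project onto [-2, 1].
x_proj = clip(-1.0645) = -1.0645
y_proj = clip(-1.8775) = -1.8775
Step 4: Evaluate f.
f(-1.0645, -1.8775) = -3.7358


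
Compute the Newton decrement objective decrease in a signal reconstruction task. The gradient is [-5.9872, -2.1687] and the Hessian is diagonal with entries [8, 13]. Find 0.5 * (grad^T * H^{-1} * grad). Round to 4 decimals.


Step 1: H is diagonal, so H^(-1) * g = [-0.7484, -0.1668].
Step 2: g^T H^(-1) g = sum_i g_i^2 / H_ii
  = (-5.9872)^2/8 + (-2.1687)^2/13
  = 4.4808 + 0.3618 = 4.8426
Step 3: Objective decrease = 0.5 * g^T H^(-1) g = 2.4213


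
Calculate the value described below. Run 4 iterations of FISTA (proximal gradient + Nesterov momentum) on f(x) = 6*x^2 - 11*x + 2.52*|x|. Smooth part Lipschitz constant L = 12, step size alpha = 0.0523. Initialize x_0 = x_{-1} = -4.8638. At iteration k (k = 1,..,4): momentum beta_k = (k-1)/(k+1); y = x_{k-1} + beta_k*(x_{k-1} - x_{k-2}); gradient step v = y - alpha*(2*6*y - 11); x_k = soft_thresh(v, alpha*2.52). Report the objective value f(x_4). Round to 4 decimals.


FISTA on f(x) = 6*x^2 - 11*x + 2.52*|x|
L = 12, alpha = 0.0523
Iteration 1: beta = 0.0, y = -4.8638 + 0.0*(-4.8638 + 4.8638) = -4.8638
  grad(y) = -69.3656, v = y - alpha*grad = -1.236
  prox(v) = soft_thresh(-1.236, 0.1318) = -1.1042
Iteration 2: beta = 0.3333, y = -1.1042 + 0.3333*(-1.1042 + 4.8638) = 0.149
  grad(y) = -9.2117, v = y - alpha*grad = 0.6308
  prox(v) = soft_thresh(0.6308, 0.1318) = 0.499
Iteration 3: beta = 0.5, y = 0.499 + 0.5*(0.499 + 1.1042) = 1.3006
  grad(y) = 4.6071, v = y - alpha*grad = 1.0596
  prox(v) = soft_thresh(1.0596, 0.1318) = 0.9278
Iteration 4: beta = 0.6, y = 0.9278 + 0.6*(0.9278 - 0.499) = 1.1852
  grad(y) = 3.2218, v = y - alpha*grad = 1.0167
  prox(v) = soft_thresh(1.0167, 0.1318) = 0.8849
f(x_4) = 6*0.8849^2 - 11*0.8849 + 2.52*|0.8849| = -2.8058
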